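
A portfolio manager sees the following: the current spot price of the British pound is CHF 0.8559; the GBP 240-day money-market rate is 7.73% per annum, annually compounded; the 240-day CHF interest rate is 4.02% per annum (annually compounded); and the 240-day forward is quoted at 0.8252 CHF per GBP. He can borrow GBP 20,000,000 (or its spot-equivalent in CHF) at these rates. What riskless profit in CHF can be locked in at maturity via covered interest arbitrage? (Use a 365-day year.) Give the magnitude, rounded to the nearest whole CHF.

CHF 235,299

T = 240/365 years.
Invest the GBP and cover forward: 20,000,000 × 1.0501769002 × 0.8252 = CHF 17,332,119.56.
Convert at spot and invest in CHF: 20,000,000 × 0.8559 × 1.0262541225 = CHF 17,567,418.07.
The quoted forward undervalues GBP, so borrow GBP, convert to CHF at spot, deposit the CHF at 4.02%, and buy GBP forward at 0.8252 to cover the loan.
The gap between the two covered legs is CHF 235,299.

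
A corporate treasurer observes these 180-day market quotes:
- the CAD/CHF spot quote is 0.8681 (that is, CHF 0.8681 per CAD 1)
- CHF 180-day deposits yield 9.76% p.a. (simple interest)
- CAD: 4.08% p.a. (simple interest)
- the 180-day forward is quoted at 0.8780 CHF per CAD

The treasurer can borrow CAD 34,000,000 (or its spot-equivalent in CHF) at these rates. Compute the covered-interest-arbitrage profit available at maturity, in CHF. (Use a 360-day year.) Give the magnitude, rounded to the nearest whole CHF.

T = 180/360 years.
Keep in CAD, deliver into the forward: 34,000,000·1.020400·0.8780 = CHF 30,460,980.80.
Swap to CHF now, deposit: 34,000,000·0.8681·1.048800 = CHF 30,955,751.52.
The quoted forward undervalues CAD, so borrow CAD, convert to CHF at spot, deposit the CHF at 9.76%, and buy CAD forward at 0.8780 to cover the loan.
Profit = 30,955,751.52 − 30,460,980.80 = CHF 494,771.

CHF 494,771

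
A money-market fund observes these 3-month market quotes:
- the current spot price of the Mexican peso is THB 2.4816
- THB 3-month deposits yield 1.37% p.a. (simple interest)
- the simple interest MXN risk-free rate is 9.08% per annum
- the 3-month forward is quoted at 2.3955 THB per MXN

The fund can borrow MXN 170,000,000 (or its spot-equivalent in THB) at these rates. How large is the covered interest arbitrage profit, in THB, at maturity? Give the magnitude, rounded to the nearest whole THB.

THB 6,837,677

T = 3/12 years.
Keep in MXN, deliver into the forward: 170,000,000·1.022700·2.3955 = THB 416,479,234.50.
Swap to THB now, deposit: 170,000,000·2.4816·1.003425 = THB 423,316,911.60.
The quoted forward undervalues MXN, so borrow MXN, convert to THB at spot, deposit the THB at 1.37%, and buy MXN forward at 2.3955 to cover the loan.
Profit = 423,316,911.60 − 416,479,234.50 = THB 6,837,677.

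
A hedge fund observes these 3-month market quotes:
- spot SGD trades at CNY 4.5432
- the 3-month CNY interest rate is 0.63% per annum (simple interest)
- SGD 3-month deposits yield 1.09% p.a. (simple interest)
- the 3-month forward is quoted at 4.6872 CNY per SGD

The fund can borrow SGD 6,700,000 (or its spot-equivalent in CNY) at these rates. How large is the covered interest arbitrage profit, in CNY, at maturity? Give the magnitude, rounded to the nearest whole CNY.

CNY 1,002,434

T = 3/12 years.
Invest the SGD and cover forward: 6,700,000 × 1.002725 × 4.6872 = CNY 31,489,816.55.
Convert at spot and invest in CNY: 6,700,000 × 4.5432 × 1.001575 = CNY 30,487,382.12.
The quoted forward overvalues SGD, so borrow CNY, buy SGD at spot, deposit the SGD at 1.09%, and sell the proceeds forward at 4.6872.
Arbitrage profit = |31,489,816.55 − 30,487,382.12| = CNY 1,002,434.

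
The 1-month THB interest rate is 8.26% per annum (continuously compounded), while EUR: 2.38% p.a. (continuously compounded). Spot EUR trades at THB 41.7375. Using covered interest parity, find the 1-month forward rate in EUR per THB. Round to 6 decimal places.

0.023842

T = 1/12 years.
THB growth factor: e^(0.0826×1/12) = 1.0069071.
EUR growth factor: e^(0.0238×1/12) = 1.0019853.
CIP: F = S · (grow THB)/(grow EUR) = 41.7375 × 1.0069071/1.0019853 = 41.94252 THB per EUR.
Invert for EUR per THB: 1 / 41.94252 = 0.023842.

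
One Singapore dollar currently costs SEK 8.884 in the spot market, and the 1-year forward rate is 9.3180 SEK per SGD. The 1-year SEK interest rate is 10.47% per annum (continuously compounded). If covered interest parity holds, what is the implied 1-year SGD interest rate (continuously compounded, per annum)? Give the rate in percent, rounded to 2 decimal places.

5.70%

T = 1 year.
CIP gives F = S · g_SEK/g_SGD, so g_SEK/g_SGD = 9.318/8.884 = 1.0488519.
The SEK side grows by e^(0.1047×1) = 1.1103774.
So the SGD growth factor = 1.0586599.
Take logs: ln 1.0586599 / 1 = 0.057004, so 5.70%.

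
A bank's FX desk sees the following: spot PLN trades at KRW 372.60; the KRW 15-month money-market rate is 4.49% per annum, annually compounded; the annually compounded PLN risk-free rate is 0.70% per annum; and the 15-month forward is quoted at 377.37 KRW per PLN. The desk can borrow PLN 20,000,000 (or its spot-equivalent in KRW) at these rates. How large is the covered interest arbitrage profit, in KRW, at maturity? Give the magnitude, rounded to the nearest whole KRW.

KRW 259,067,613

T = 15/12 years.
Keep in PLN, deliver into the forward: 20,000,000·1.008757642892·377.37 = KRW 7,613,497,433.96.
Swap to KRW now, deposit: 20,000,000·372.60·1.05643653346 = KRW 7,872,565,047.34.
The quoted forward undervalues PLN, so borrow PLN, convert to KRW at spot, deposit the KRW at 4.49%, and buy PLN forward at 377.37 to cover the loan.
Profit = 7,872,565,047.34 − 7,613,497,433.96 = KRW 259,067,613.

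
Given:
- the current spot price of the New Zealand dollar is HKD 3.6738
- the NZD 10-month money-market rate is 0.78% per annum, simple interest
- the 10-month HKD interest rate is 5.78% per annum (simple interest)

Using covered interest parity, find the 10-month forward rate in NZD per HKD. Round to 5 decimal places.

T = 10/12 years.
Growth of 1 HKD over T: 1 + 0.0578×10/12 = 1.0481667.
Growth of 1 NZD over T: 1 + 0.0078×10/12 = 1.006500.
Forward (HKD per NZD) = 3.6738 × 1.0481667 / 1.006500 = 3.825887.
Invert for NZD per HKD: 1 / 3.825887 = 0.26138.

0.26138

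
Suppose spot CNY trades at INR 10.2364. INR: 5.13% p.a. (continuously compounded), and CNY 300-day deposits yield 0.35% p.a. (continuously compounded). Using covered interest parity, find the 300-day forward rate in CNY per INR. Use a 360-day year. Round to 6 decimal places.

T = 300/360 years.
INR growth factor: e^(0.0513×300/360) = 1.0436769.
CNY growth factor: e^(0.0035×300/360) = 1.0029209.
Forward (INR per CNY) = 10.2364 × 1.0436769 / 1.0029209 = 10.65238.
Quoted the other way: 1/10.65238 = 0.093876 CNY per INR.

0.093876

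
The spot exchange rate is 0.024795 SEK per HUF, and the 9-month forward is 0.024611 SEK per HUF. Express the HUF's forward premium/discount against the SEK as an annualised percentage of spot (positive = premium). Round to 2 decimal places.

T = 9/12 years.
Period premium: (0.024611 − 0.024795)/0.024795 = -0.0074209.
Annualise by dividing by T: -0.0074209 / (9/12) = -0.009895 → -0.99%.

-0.99%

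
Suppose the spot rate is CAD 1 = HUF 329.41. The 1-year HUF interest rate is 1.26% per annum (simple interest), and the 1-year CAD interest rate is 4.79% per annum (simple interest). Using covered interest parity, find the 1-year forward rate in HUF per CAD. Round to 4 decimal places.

318.3134

T = 1 year.
Growth of 1 HUF over T: 1 + 0.0126×1 = 1.012600.
Growth of 1 CAD over T: 1 + 0.0479×1 = 1.047900.
Forward (HUF per CAD) = 329.41 × 1.012600 / 1.047900 = 318.313356.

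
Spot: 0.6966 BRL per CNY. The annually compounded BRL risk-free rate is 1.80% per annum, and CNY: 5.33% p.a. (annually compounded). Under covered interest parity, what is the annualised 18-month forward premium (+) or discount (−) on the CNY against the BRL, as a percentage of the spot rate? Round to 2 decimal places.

T = 18/12 years.
No-arbitrage forward: 0.6966 × 1.0271211 / 1.0810061 = 0.6618765 BRL/CNY.
(F − S)/S ÷ T = (0.6618765 − 0.6966)/0.6966/(18/12) = -0.033231 → -3.32%.

-3.32%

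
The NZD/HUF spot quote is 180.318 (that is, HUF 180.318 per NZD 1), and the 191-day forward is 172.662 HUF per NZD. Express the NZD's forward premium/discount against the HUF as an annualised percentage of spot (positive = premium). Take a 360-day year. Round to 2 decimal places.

T = 191/360 years.
NZD trades forward at -4.24583% vs spot over the period.
×(1/T) gives -8.00% p.a.

-8.00%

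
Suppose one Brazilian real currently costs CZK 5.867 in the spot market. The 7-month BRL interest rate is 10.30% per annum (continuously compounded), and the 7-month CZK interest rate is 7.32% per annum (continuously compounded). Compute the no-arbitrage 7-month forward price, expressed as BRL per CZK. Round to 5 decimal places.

0.17343

T = 7/12 years.
CZK accumulates by e^(0.0732×7/12) = 1.0436248.
BRL accumulates by e^(0.1030×7/12) = 1.061925.
CIP: F = S · (grow CZK)/(grow BRL) = 5.867 × 1.0436248/1.061925 = 5.765894 CZK per BRL.
Invert for BRL per CZK: 1 / 5.765894 = 0.17343.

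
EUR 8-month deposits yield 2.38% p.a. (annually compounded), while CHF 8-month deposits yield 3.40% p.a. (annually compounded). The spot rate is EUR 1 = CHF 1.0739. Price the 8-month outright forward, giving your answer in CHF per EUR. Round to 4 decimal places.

T = 8/12 years.
CHF growth factor: (1 + 0.0340)^(8/12) = 1.0225401.
EUR growth factor: (1 + 0.0238)^(8/12) = 1.0158044.
Forward (CHF per EUR) = 1.0739 × 1.0225401 / 1.0158044 = 1.081021.

1.0810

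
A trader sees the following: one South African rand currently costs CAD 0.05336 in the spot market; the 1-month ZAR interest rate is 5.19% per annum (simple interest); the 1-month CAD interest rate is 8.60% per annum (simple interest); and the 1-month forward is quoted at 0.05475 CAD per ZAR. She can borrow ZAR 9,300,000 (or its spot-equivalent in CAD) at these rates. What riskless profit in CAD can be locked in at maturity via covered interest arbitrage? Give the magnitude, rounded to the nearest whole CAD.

T = 1/12 years.
Invest the ZAR and cover forward: 9,300,000 × 1.004325 × 0.05475 = CAD 511,377.18.
Convert at spot and invest in CAD: 9,300,000 × 0.05336 × 1.00716667 = CAD 499,804.45.
The quoted forward overvalues ZAR, so borrow CAD, buy ZAR at spot, deposit the ZAR at 5.19%, and sell the proceeds forward at 0.05475.
Profit = 511,377.18 − 499,804.45 = CAD 11,573.

CAD 11,573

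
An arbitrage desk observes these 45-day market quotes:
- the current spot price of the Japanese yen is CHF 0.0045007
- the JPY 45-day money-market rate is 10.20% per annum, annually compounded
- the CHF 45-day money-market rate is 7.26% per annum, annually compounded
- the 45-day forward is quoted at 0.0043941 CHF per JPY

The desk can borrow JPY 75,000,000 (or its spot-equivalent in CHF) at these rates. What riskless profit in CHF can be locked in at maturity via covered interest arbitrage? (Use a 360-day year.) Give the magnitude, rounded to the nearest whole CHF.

T = 45/360 years.
Keep in JPY, deliver into the forward: 75,000,000·1.01221484·0.0043941 = CHF 333,582.99.
Swap to CHF now, deposit: 75,000,000·0.0045007·1.00879919 = CHF 340,522.69.
The quoted forward undervalues JPY, so borrow JPY, convert to CHF at spot, deposit the CHF at 7.26%, and buy JPY forward at 0.0043941 to cover the loan.
The gap between the two covered legs is CHF 6,940.

CHF 6,940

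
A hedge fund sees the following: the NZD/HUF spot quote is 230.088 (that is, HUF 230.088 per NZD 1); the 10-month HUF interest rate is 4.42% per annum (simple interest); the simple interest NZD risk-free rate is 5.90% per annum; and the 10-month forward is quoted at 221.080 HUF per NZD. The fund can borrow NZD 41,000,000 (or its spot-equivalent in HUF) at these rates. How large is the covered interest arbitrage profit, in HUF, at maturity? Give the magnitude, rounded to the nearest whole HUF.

HUF 271,138,795

T = 10/12 years.
Route A — deposit NZD, sell forward: 41,000,000 × 1.049166666667 × 221.080 = HUF 9,509,940,433.34.
Route B — convert at spot, deposit HUF: 41,000,000 × 230.088 × 1.036833333333 = HUF 9,781,079,228.00.
The quoted forward undervalues NZD, so borrow NZD, convert to HUF at spot, deposit the HUF at 4.42%, and buy NZD forward at 221.080 to cover the loan.
Profit = 9,781,079,228.00 − 9,509,940,433.34 = HUF 271,138,795.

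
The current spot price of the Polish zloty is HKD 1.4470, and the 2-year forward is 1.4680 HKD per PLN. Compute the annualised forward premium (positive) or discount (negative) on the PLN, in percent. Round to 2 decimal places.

+0.73%

T = 2 years.
(F − S)/S = (1.4680 − 1.447)/1.447 = 0.0145128.
×(1/T) gives 0.73% p.a.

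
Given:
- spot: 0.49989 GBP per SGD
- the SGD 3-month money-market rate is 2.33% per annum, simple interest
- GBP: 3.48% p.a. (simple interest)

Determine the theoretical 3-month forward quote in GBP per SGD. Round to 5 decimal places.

T = 3/12 years.
Growth of 1 GBP over T: 1 + 0.0348×3/12 = 1.008700.
SGD accumulates by 1 + 0.0233×3/12 = 1.005825.
So F = 0.49989 × 1.008700 / 1.005825 = 0.5013189 (GBP/SGD).

0.50132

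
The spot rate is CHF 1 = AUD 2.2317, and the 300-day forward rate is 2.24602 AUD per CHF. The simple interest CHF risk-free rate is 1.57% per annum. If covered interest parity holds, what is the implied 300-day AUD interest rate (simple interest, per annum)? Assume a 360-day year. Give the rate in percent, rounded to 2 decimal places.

2.35%

T = 300/360 years.
By CIP, F/S equals the AUD-to-CHF growth ratio: 2.24602/2.2317 = 1.0064166.
CHF growth factor: 1 + 0.0157×300/360 = 1.0130833.
That pins the AUD growth at 1.0195839.
r = (1.0195839 − 1)/(300/360) = 0.023501 → 2.35%.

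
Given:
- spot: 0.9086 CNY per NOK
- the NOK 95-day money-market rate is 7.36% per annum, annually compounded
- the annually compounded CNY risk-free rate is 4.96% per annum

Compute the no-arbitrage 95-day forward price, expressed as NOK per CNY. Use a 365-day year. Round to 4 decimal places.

T = 95/365 years.
CNY accumulates by (1 + 0.0496)^(95/365) = 1.0126793.
Growth of 1 NOK over T: (1 + 0.0736)^(95/365) = 1.0186559.
So F = 0.9086 × 1.0126793 / 1.0186559 = 0.9032691 (CNY/NOK).
Invert for NOK per CNY: 1 / 0.9032691 = 1.1071.

1.1071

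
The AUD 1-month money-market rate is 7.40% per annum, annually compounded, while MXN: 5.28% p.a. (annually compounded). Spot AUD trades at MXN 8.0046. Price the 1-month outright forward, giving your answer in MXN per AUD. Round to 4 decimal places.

7.9913

T = 1/12 years.
MXN accumulates by (1 + 0.0528)^(1/12) = 1.004297.
Growth of 1 AUD over T: (1 + 0.0740)^(1/12) = 1.0059669.
So F = 8.0046 × 1.004297 / 1.0059669 = 7.991312 (MXN/AUD).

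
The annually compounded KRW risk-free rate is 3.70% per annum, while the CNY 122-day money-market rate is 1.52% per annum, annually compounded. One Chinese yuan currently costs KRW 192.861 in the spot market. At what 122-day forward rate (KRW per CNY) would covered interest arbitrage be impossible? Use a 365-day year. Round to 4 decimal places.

194.2355

T = 122/365 years.
Growth of 1 KRW over T: (1 + 0.0370)^(122/365) = 1.012217859.
Growth of 1 CNY over T: (1 + 0.0152)^(122/365) = 1.005055057.
CIP: F = S · (grow KRW)/(grow CNY) = 192.861 × 1.012217859/1.005055057 = 194.235477 KRW per CNY.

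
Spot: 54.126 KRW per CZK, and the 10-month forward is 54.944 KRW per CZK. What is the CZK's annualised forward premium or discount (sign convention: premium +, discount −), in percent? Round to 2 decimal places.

+1.81%

T = 10/12 years.
Period premium: (54.944 − 54.126)/54.126 = 0.0151129.
Annualise by dividing by T: 0.0151129 / (10/12) = 0.018135 → 1.81%.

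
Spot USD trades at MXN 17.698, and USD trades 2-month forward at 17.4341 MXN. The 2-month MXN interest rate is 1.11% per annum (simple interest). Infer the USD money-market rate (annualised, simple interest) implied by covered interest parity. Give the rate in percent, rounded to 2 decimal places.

10.21%

T = 2/12 years.
F/S = 17.4341/17.698 = 0.9850887 = (growth of MXN) / (growth of USD).
MXN growth factor: 1 + 0.0111×2/12 = 1.001850.
That pins the USD growth at 1.017015.
r = (1.017015 − 1)/(2/12) = 0.102090 → 10.21%.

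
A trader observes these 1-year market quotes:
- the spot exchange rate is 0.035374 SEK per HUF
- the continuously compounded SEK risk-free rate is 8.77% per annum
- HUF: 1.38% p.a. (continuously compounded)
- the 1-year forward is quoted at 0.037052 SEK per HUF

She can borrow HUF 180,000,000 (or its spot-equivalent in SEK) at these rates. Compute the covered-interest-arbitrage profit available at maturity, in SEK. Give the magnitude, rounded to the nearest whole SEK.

SEK 188,917

T = 1 year.
Keep in HUF, deliver into the forward: 180,000,000·1.01389566·0.037052 = SEK 6,762,035.16.
Swap to SEK now, deposit: 180,000,000·0.035374·1.091660575 = SEK 6,950,952.21.
The quoted forward undervalues HUF, so borrow HUF, convert to SEK at spot, deposit the SEK at 8.77%, and buy HUF forward at 0.037052 to cover the loan.
Arbitrage profit = |6,762,035.16 − 6,950,952.21| = SEK 188,917.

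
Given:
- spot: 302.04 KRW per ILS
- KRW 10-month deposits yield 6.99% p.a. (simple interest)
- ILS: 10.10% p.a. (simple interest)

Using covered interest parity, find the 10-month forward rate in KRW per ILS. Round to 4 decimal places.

294.8198

T = 10/12 years.
KRW growth factor: 1 + 0.0699×10/12 = 1.058250.
ILS accumulates by 1 + 0.1010×10/12 = 1.084166667.
Forward (KRW per ILS) = 302.04 × 1.058250 / 1.084166667 = 294.819828.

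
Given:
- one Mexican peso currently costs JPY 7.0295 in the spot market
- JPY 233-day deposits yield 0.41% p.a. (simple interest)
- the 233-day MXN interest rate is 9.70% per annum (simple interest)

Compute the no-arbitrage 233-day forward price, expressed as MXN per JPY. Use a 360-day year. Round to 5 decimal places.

T = 233/360 years.
JPY growth factor: 1 + 0.0041×233/360 = 1.0026536.
MXN growth factor: 1 + 0.0970×233/360 = 1.0627806.
CIP: F = S · (grow JPY)/(grow MXN) = 7.0295 × 1.0026536/1.0627806 = 6.631805 JPY per MXN.
Quoted the other way: 1/6.631805 = 0.15079 MXN per JPY.

0.15079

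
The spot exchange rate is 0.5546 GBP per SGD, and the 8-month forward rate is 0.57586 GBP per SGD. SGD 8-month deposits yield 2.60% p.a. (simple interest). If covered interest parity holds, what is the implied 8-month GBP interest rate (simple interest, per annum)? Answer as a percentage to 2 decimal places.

T = 8/12 years.
F/S = 0.57586/0.5546 = 1.0383339 = (growth of GBP) / (growth of SGD).
SGD growth factor: 1 + 0.0260×8/12 = 1.0173333.
So the GBP growth factor = 1.0563317.
r = (1.0563317 − 1)/(8/12) = 0.084498 → 8.45%.

8.45%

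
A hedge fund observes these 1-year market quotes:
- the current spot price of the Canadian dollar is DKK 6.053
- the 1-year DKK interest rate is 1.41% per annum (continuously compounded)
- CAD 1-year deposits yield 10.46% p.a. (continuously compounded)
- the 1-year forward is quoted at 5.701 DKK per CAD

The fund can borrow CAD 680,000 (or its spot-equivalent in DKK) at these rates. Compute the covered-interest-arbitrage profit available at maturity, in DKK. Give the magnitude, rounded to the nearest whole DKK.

DKK 129,660

T = 1 year.
Keep in CAD, deliver into the forward: 680,000·1.110266415·5.701 = DKK 4,304,147.61.
Swap to DKK now, deposit: 680,000·6.053·1.014199874 = DKK 4,174,487.25.
The quoted forward overvalues CAD, so borrow DKK, buy CAD at spot, deposit the CAD at 10.46%, and sell the proceeds forward at 5.701.
Arbitrage profit = |4,304,147.61 − 4,174,487.25| = DKK 129,660.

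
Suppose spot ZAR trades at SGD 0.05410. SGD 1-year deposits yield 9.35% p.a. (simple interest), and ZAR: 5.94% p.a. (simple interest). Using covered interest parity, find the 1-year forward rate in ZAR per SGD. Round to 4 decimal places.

T = 1 year.
SGD accumulates by 1 + 0.0935×1 = 1.093500.
Growth of 1 ZAR over T: 1 + 0.0594×1 = 1.059400.
CIP: F = S · (grow SGD)/(grow ZAR) = 0.0541 × 1.093500/1.059400 = 0.055841372 SGD per ZAR.
Invert for ZAR per SGD: 1 / 0.055841372 = 17.9079.

17.9079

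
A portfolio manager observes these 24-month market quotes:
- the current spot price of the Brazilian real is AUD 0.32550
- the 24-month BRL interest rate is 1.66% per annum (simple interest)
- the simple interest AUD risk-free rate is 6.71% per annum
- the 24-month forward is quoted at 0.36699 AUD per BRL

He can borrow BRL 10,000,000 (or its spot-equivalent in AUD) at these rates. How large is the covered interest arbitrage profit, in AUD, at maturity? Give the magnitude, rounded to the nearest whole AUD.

T = 2 years.
Invest the BRL and cover forward: 10,000,000 × 1.033200 × 0.36699 = AUD 3,791,740.68.
Convert at spot and invest in AUD: 10,000,000 × 0.32550 × 1.134200 = AUD 3,691,821.00.
The quoted forward overvalues BRL, so borrow AUD, buy BRL at spot, deposit the BRL at 1.66%, and sell the proceeds forward at 0.36699.
The gap between the two covered legs is AUD 99,920.

AUD 99,920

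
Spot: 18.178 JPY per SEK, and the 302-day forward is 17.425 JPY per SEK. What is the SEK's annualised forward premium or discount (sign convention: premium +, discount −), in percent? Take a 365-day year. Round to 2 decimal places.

T = 302/365 years.
(F − S)/S = (17.425 − 18.178)/18.178 = -0.0414237.
×(1/T) gives -5.01% p.a.

-5.01%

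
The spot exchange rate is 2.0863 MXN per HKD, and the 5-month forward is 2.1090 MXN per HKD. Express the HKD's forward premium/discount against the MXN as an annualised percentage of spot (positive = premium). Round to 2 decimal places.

+2.61%

T = 5/12 years.
(F − S)/S = (2.1090 − 2.0863)/2.0863 = 0.0108805.
Per annum: 0.0108805 / (5/12) = 0.026113 = 2.61%.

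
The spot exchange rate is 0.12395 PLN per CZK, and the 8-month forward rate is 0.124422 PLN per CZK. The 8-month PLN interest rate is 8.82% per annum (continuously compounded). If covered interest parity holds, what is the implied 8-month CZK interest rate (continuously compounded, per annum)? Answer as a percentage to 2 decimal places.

T = 8/12 years.
F/S = 0.124422/0.12395 = 1.0038080 = (growth of PLN) / (growth of CZK).
PLN growth factor: e^(0.0882×8/12) = 1.0605631.
Hence g_CZK = 1.0565398.
Take logs: ln 1.0565398 / (8/12) = 0.082499, so 8.25%.

8.25%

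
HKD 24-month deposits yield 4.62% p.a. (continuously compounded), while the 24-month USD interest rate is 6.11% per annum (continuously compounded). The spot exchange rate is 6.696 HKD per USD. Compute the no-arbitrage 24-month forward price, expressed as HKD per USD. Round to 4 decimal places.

6.4994

T = 2 years.
HKD accumulates by e^(0.0462×2) = 1.0968035.
USD growth factor: e^(0.0611×2) = 1.1299801.
CIP: F = S · (grow HKD)/(grow USD) = 6.696 × 1.0968035/1.1299801 = 6.499403 HKD per USD.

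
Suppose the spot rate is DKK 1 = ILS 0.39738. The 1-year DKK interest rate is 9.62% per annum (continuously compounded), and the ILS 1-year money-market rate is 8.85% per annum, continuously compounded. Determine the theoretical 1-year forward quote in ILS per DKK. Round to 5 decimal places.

T = 1 year.
ILS growth factor: e^(0.0885×1) = 1.0925343.
Growth of 1 DKK over T: e^(0.0962×1) = 1.1009792.
Forward (ILS per DKK) = 0.39738 × 1.0925343 / 1.1009792 = 0.3943320.

0.39433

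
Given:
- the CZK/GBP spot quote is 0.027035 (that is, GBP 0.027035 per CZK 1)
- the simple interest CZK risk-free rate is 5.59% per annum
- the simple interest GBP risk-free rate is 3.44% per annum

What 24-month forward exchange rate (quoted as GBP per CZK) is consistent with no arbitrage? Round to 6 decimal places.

0.025989

T = 2 years.
GBP accumulates by 1 + 0.0344×2 = 1.068800.
CZK growth factor: 1 + 0.0559×2 = 1.111800.
Forward (GBP per CZK) = 0.027035 × 1.068800 / 1.111800 = 0.02598939.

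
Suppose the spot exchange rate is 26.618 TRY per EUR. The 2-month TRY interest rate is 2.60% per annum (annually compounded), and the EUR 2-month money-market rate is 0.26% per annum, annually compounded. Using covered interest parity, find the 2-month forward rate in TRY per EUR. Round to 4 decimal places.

26.7205

T = 2/12 years.
Growth of 1 TRY over T: (1 + 0.0260)^(2/12) = 1.00428712.
Growth of 1 EUR over T: (1 + 0.0026)^(2/12) = 1.00043286.
Forward (TRY per EUR) = 26.618 × 1.00428712 / 1.00043286 = 26.720548.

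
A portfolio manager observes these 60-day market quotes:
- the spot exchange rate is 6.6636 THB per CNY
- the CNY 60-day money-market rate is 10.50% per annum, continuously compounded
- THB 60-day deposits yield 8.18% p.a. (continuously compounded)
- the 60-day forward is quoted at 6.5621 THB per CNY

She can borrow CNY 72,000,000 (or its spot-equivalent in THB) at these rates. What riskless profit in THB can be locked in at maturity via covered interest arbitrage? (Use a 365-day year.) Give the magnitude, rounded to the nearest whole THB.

THB 5,577,189

T = 60/365 years.
Route A — deposit CNY, sell forward: 72,000,000 × 1.01741009323 × 6.5621 = THB 480,696,967.64.
Route B — convert at spot, deposit THB: 72,000,000 × 6.6636 × 1.01353738712 = THB 486,274,156.76.
The quoted forward undervalues CNY, so borrow CNY, convert to THB at spot, deposit the THB at 8.18%, and buy CNY forward at 6.5621 to cover the loan.
Arbitrage profit = |480,696,967.64 − 486,274,156.76| = THB 5,577,189.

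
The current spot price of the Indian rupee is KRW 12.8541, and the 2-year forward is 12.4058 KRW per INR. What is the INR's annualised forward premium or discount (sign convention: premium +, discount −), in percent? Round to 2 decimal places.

T = 2 years.
Period premium: (12.4058 − 12.8541)/12.8541 = -0.0348760.
×(1/T) gives -1.74% p.a.

-1.74%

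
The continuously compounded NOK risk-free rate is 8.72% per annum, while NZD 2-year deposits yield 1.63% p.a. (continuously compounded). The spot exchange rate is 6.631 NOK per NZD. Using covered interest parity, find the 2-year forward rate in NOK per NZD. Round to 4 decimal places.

T = 2 years.
Growth of 1 NOK over T: e^(0.0872×2) = 1.1905317.
Growth of 1 NZD over T: e^(0.0163×2) = 1.0331372.
Forward (NOK per NZD) = 6.631 × 1.1905317 / 1.0331372 = 7.641207.

7.6412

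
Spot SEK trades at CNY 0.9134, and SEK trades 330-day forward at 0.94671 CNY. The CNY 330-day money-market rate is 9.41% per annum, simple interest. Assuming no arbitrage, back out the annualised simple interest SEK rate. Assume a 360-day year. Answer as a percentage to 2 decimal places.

T = 330/360 years.
By CIP, F/S equals the CNY-to-SEK growth ratio: 0.94671/0.9134 = 1.0364681.
CNY growth factor: 1 + 0.0941×330/360 = 1.0862583.
So the SEK growth factor = 1.0480383.
r = (1.0480383 − 1)/(330/360) = 0.052405 → 5.24%.

5.24%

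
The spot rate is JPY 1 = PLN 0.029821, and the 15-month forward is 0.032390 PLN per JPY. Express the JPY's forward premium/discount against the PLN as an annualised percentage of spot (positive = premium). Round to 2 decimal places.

+6.89%

T = 15/12 years.
(F − S)/S = (0.032390 − 0.029821)/0.029821 = 0.0861473.
Annualise by dividing by T: 0.0861473 / (15/12) = 0.068918 → 6.89%.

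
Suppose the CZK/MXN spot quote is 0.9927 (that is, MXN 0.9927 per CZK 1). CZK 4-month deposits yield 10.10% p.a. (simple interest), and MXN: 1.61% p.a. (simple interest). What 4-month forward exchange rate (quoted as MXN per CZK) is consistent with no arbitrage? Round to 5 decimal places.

T = 4/12 years.
MXN growth factor: 1 + 0.0161×4/12 = 1.0053667.
CZK accumulates by 1 + 0.1010×4/12 = 1.0336667.
CIP: F = S · (grow MXN)/(grow CZK) = 0.9927 × 1.0053667/1.0336667 = 0.9655216 MXN per CZK.

0.96552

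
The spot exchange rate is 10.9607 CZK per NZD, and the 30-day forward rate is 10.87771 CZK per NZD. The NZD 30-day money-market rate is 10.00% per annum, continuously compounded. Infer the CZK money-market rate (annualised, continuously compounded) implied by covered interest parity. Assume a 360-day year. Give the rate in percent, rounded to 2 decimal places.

0.88%

T = 30/360 years.
F/S = 10.87771/10.9607 = 0.9924284 = (growth of CZK) / (growth of NZD).
NZD growth factor: e^(0.1000×30/360) = 1.0083682.
So the CZK growth factor = 1.0007332.
r = ln(1.0007332)/(30/360) = 0.008795 → 0.88%.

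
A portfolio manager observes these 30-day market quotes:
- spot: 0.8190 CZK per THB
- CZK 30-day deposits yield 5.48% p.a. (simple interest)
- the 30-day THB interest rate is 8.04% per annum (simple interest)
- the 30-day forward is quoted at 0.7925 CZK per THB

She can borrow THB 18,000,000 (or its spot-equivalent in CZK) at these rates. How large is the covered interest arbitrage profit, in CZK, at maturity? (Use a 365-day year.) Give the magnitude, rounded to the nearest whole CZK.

CZK 449,133

T = 30/365 years.
Keep in THB, deliver into the forward: 18,000,000·1.0066082192·0.7925 = CZK 14,359,266.25.
Swap to CZK now, deposit: 18,000,000·0.8190·1.0045041096 = CZK 14,808,399.58.
The quoted forward undervalues THB, so borrow THB, convert to CZK at spot, deposit the CZK at 5.48%, and buy THB forward at 0.7925 to cover the loan.
Arbitrage profit = |14,359,266.25 − 14,808,399.58| = CZK 449,133.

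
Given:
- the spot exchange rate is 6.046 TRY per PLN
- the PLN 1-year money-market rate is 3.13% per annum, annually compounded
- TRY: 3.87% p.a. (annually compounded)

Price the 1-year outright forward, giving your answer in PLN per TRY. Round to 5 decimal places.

0.16422

T = 1 year.
TRY accumulates by (1 + 0.0387)^1 = 1.038700.
PLN accumulates by (1 + 0.0313)^1 = 1.031300.
So F = 6.046 × 1.038700 / 1.031300 = 6.089383 (TRY/PLN).
Quoted the other way: 1/6.089383 = 0.16422 PLN per TRY.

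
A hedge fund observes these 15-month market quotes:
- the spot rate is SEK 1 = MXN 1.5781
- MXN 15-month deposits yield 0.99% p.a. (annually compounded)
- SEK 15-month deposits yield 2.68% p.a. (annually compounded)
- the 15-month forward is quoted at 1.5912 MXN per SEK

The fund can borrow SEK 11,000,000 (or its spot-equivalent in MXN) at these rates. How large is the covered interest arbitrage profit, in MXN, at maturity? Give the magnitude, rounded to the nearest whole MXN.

MXN 517,324

T = 15/12 years.
Invest the SEK and cover forward: 11,000,000 × 1.0336114818 × 1.5912 = MXN 18,091,508.49.
Convert at spot and invest in MXN: 11,000,000 × 1.5781 × 1.0123902763 = MXN 17,574,184.05.
The quoted forward overvalues SEK, so borrow MXN, buy SEK at spot, deposit the SEK at 2.68%, and sell the proceeds forward at 1.5912.
Profit = 18,091,508.49 − 17,574,184.05 = MXN 517,324.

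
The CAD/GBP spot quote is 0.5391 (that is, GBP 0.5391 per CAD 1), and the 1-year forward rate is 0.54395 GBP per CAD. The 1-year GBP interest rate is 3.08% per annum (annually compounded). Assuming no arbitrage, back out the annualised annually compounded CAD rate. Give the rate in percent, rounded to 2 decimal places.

T = 1 year.
F/S = 0.54395/0.5391 = 1.0089965 = (growth of GBP) / (growth of CAD).
The GBP side grows by (1 + 0.0308)^1 = 1.030800.
So the CAD growth factor = 1.0216091.
r = 1.0216091^(1/1) − 1 = 0.021609 → 2.16%.

2.16%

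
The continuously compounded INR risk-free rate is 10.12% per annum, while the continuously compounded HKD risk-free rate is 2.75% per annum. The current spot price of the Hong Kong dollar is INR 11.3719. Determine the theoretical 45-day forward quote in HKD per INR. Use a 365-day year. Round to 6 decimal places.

T = 45/365 years.
INR growth factor: e^(0.1012×45/365) = 1.0125549.
HKD growth factor: e^(0.0275×45/365) = 1.0033962.
Forward (INR per HKD) = 11.3719 × 1.0125549 / 1.0033962 = 11.47570.
Invert for HKD per INR: 1 / 11.47570 = 0.087141.

0.087141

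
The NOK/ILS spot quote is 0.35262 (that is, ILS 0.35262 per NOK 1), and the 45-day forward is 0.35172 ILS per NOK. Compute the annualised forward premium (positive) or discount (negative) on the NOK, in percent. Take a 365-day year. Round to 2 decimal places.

-2.07%

T = 45/365 years.
Period premium: (0.35172 − 0.35262)/0.35262 = -0.0025523.
×(1/T) gives -2.07% p.a.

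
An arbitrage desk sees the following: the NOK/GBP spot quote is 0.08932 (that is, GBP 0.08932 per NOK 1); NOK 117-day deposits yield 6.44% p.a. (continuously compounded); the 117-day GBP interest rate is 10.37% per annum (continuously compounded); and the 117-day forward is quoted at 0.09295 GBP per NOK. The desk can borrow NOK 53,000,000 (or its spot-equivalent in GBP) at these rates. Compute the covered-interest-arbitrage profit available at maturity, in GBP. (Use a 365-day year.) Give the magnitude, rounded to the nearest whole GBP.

T = 117/365 years.
Keep in NOK, deliver into the forward: 53,000,000·1.020857834·0.09295 = GBP 5,029,102.99.
Swap to GBP now, deposit: 53,000,000·0.08932·1.033799471 = GBP 4,893,965.34.
The quoted forward overvalues NOK, so borrow GBP, buy NOK at spot, deposit the NOK at 6.44%, and sell the proceeds forward at 0.09295.
The gap between the two covered legs is GBP 135,138.

GBP 135,138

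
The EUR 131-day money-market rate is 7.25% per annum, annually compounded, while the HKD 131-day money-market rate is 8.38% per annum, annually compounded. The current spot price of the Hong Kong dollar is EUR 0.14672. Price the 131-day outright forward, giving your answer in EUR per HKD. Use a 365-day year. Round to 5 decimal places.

T = 131/365 years.
Growth of 1 EUR over T: (1 + 0.0725)^(131/365) = 1.0254387.
HKD accumulates by (1 + 0.0838)^(131/365) = 1.0293034.
CIP: F = S · (grow EUR)/(grow HKD) = 0.14672 × 1.0254387/1.0293034 = 0.1461691 EUR per HKD.

0.14617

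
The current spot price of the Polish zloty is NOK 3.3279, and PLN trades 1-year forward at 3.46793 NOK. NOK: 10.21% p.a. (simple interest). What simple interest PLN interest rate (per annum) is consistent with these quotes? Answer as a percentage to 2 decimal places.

5.76%

T = 1 year.
By CIP, F/S equals the NOK-to-PLN growth ratio: 3.46793/3.3279 = 1.0420776.
NOK growth factor: 1 + 0.1021×1 = 1.102100.
That pins the PLN growth at 1.0575988.
r = (1.0575988 − 1)/1 = 0.057599 → 5.76%.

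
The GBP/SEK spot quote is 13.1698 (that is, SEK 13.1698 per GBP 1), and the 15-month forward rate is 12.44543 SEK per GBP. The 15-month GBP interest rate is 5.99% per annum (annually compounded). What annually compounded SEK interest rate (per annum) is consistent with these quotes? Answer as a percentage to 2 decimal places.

1.30%

T = 15/12 years.
By CIP, F/S equals the SEK-to-GBP growth ratio: 12.44543/13.1698 = 0.9449976.
The GBP side grows by (1 + 0.0599)^(15/12) = 1.0754274.
That pins the SEK growth at 1.0162763.
Annualise: 1.0162763^(12/15) − 1 = 0.013000 = 1.30%.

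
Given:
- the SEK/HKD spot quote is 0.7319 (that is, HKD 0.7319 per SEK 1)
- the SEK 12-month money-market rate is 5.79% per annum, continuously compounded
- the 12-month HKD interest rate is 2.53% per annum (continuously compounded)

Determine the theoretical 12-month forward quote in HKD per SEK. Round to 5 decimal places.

0.70842

T = 1 year.
HKD growth factor: e^(0.0253×1) = 1.0256228.
SEK accumulates by e^(0.0579×1) = 1.059609.
Forward (HKD per SEK) = 0.7319 × 1.0256228 / 1.059609 = 0.7084248.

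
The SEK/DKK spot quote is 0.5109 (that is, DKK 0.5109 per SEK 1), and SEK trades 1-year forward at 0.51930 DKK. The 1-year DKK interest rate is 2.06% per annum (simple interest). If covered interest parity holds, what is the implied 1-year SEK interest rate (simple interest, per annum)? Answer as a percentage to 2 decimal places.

0.41%

T = 1 year.
CIP gives F = S · g_DKK/g_SEK, so g_DKK/g_SEK = 0.5193/0.5109 = 1.0164416.
DKK growth factor: 1 + 0.0206×1 = 1.020600.
Hence g_SEK = 1.0040911.
(1.0040911 − 1)/T = 0.004091, i.e. 0.41%.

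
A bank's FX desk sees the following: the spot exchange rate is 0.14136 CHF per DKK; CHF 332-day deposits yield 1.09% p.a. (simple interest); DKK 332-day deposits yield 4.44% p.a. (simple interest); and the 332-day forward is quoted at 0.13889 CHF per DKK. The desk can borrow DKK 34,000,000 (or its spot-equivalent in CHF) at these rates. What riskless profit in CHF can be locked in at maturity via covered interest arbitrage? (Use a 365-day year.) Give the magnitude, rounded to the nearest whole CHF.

T = 332/365 years.
Route A — deposit DKK, sell forward: 34,000,000 × 1.040385753 × 0.13889 = CHF 4,912,972.03.
Route B — convert at spot, deposit CHF: 34,000,000 × 0.14136 × 1.009914521 = CHF 4,853,891.57.
The quoted forward overvalues DKK, so borrow CHF, buy DKK at spot, deposit the DKK at 4.44%, and sell the proceeds forward at 0.13889.
Arbitrage profit = |4,912,972.03 − 4,853,891.57| = CHF 59,080.

CHF 59,080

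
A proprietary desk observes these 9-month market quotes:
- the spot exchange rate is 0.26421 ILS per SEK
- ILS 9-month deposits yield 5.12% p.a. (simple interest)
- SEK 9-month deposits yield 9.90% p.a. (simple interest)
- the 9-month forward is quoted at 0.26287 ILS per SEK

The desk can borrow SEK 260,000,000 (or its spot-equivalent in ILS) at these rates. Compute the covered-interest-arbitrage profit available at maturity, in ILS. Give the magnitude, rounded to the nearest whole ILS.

T = 9/12 years.
Invest the SEK and cover forward: 260,000,000 × 1.074250 × 0.26287 = ILS 73,420,905.35.
Convert at spot and invest in ILS: 260,000,000 × 0.26421 × 1.038400 = ILS 71,332,472.64.
The quoted forward overvalues SEK, so borrow ILS, buy SEK at spot, deposit the SEK at 9.90%, and sell the proceeds forward at 0.26287.
The gap between the two covered legs is ILS 2,088,433.

ILS 2,088,433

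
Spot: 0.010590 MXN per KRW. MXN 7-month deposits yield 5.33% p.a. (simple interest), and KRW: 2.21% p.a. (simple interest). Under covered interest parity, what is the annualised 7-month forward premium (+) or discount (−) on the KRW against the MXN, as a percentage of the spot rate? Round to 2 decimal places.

+3.08%

T = 7/12 years.
No-arbitrage forward: 0.01059 × 1.0310917 / 1.0128917 = 0.010780285 MXN/KRW.
Annualised premium = (F − S)/S × (1/T) = (0.010780285 − 0.01059)/0.01059 ÷ (7/12) = 3.08%.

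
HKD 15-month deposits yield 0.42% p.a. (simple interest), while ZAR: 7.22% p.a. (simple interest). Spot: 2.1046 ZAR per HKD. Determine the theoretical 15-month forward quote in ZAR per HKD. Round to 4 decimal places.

T = 15/12 years.
ZAR accumulates by 1 + 0.0722×15/12 = 1.090250.
HKD accumulates by 1 + 0.0042×15/12 = 1.005250.
CIP: F = S · (grow ZAR)/(grow HKD) = 2.1046 × 1.090250/1.005250 = 2.282557 ZAR per HKD.

2.2826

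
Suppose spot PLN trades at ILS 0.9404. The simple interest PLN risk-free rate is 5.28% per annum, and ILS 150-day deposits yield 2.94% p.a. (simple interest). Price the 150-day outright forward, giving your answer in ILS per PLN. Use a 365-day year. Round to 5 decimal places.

T = 150/365 years.
ILS growth factor: 1 + 0.0294×150/365 = 1.0120822.
PLN growth factor: 1 + 0.0528×150/365 = 1.0216986.
So F = 0.9404 × 1.0120822 / 1.0216986 = 0.9315488 (ILS/PLN).

0.93155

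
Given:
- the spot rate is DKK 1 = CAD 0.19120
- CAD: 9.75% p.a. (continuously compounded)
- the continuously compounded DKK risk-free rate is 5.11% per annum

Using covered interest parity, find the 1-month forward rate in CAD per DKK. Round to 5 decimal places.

T = 1/12 years.
CAD growth factor: e^(0.0975×1/12) = 1.0081581.
DKK growth factor: e^(0.0511×1/12) = 1.0042674.
So F = 0.1912 × 1.0081581 / 1.0042674 = 0.1919407 (CAD/DKK).

0.19194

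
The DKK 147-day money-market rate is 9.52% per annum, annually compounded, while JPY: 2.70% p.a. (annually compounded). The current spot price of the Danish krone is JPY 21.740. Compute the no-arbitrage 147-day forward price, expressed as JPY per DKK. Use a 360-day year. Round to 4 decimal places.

T = 147/360 years.
Growth of 1 JPY over T: (1 + 0.0270)^(147/360) = 1.01093818.
DKK accumulates by (1 + 0.0952)^(147/360) = 1.03783063.
Forward (JPY per DKK) = 21.74 × 1.01093818 / 1.03783063 = 21.176669.

21.1767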